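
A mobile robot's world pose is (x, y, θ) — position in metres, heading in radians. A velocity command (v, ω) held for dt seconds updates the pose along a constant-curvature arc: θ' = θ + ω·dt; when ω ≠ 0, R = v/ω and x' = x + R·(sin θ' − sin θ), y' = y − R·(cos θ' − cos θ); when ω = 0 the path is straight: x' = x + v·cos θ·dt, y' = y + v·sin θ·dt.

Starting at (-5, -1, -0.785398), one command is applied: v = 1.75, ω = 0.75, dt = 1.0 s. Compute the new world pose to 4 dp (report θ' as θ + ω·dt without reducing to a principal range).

(-3.4327, -1.6820, -0.0354)

θ' = -0.7854 + 0.75·1.0 = -0.0354
R = v/ω = 1.75/0.75 = 2.3333
x' = -5 + 2.3333·(sin -0.0354 − sin -0.7854) = -3.4327
y' = -1 − 2.3333·(cos -0.0354 − cos -0.7854) = -1.6820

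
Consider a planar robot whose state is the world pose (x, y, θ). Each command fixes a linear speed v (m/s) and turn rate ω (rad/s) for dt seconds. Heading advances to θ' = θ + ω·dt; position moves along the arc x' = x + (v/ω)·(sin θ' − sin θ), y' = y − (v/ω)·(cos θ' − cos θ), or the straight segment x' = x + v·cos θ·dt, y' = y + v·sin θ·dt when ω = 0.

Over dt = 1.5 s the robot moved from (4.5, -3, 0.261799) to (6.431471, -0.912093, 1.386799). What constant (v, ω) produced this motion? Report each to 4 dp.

v = 2.0000, ω = 0.7500

Δθ = 1.386799 − 0.261799 = 1.125000
ω = Δθ/dt = 1.125000/1.5 = 0.7500
R = −Δy/(cos θ' − cos θ) = 2.6667
v = R·ω = 2.6667·0.7500 = 2.0000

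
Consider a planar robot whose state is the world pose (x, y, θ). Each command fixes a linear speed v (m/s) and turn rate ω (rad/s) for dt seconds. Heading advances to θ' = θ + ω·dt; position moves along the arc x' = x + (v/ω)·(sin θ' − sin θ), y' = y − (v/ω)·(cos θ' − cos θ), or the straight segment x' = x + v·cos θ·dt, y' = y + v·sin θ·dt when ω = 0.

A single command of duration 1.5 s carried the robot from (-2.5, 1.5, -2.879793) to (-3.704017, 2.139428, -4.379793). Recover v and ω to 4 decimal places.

Δθ = -4.379793 − -2.879793 = -1.500000
ω = Δθ/dt = -1.500000/1.5 = -1.0000
R = Δx/(sin θ' − sin θ) = -1.0000
v = R·ω = -1.0000·-1.0000 = 1.0000

v = 1.0000, ω = -1.0000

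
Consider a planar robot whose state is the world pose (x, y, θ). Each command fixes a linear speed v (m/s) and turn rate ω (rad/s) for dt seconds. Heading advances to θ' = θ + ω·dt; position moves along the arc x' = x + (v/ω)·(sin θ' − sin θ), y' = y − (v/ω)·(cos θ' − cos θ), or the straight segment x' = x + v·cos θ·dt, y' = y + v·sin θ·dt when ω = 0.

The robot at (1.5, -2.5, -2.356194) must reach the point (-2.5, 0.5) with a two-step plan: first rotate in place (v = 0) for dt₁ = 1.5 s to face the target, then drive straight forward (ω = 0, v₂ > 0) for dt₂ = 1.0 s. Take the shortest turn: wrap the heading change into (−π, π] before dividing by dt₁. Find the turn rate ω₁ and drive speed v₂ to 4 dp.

heading to target = atan2(0.5−-2.5, -2.5−1.5) = 2.4981
Δθ = wrap(2.4981 − -2.3562) = -1.4289; ω₁ = Δθ/dt₁ = -0.9526
distance = √((-2.5−1.5)² + (0.5−-2.5)²) = 5.0000; v₂ = distance/dt₂ = 5.0000

ω₁ = -0.9526, v₂ = 5.0000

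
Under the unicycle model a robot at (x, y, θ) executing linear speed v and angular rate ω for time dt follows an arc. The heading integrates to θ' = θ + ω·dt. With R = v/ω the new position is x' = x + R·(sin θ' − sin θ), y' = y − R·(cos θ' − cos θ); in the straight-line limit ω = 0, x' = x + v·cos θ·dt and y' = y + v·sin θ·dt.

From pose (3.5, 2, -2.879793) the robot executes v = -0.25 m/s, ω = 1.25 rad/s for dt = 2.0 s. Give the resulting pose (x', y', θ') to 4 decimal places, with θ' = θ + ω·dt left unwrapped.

θ' = -2.8798 + 1.25·2.0 = -0.3798
R = v/ω = -0.25/1.25 = -0.2000
x' = 3.5 + -0.2000·(sin -0.3798 − sin -2.8798) = 3.5224
y' = 2 − -0.2000·(cos -0.3798 − cos -2.8798) = 2.3789

(3.5224, 2.3789, -0.3798)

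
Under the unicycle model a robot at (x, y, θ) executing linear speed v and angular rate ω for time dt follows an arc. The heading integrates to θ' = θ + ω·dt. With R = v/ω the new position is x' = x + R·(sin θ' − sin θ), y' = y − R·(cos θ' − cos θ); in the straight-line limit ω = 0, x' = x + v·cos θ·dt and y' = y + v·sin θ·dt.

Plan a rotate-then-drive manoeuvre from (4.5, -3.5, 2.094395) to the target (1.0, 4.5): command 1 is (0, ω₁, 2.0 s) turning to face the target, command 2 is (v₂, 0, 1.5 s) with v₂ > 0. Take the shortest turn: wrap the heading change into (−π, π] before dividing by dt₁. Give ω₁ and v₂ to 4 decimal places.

heading to target = atan2(4.5−-3.5, 1−4.5) = 1.9832
Δθ = wrap(1.9832 − 2.0944) = -0.1112; ω₁ = Δθ/dt₁ = -0.0556
distance = √((1−4.5)² + (4.5−-3.5)²) = 8.7321; v₂ = distance/dt₂ = 5.8214

ω₁ = -0.0556, v₂ = 5.8214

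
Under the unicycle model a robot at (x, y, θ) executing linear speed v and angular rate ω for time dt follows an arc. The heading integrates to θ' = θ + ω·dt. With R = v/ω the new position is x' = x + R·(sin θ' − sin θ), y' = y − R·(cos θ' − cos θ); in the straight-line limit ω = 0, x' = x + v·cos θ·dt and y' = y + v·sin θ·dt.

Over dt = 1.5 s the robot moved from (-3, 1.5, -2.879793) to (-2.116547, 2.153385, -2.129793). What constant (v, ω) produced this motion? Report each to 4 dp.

v = -0.7500, ω = 0.5000

Δθ = -2.129793 − -2.879793 = 0.750000
ω = Δθ/dt = 0.750000/1.5 = 0.5000
R = Δx/(sin θ' − sin θ) = -1.5000
v = R·ω = -1.5000·0.5000 = -0.7500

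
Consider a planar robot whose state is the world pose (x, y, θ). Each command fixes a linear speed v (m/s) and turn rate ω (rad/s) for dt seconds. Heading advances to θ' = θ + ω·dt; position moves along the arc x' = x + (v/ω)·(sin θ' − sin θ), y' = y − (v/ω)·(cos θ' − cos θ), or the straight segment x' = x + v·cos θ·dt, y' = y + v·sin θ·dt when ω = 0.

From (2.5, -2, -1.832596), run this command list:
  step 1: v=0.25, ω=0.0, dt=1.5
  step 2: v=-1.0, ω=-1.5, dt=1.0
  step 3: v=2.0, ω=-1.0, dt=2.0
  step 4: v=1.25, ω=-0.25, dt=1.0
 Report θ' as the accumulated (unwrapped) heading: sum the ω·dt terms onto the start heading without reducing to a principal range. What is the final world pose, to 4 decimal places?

(2.7711, 2.1621, -5.5826)

step 1: θ'=-1.8326 (straight) → pose (2.4029, -2.3622, -1.8326)
step 2: θ'=-3.3326 (R=0.6667) → pose (3.1735, -1.8802, -3.3326)
step 3: θ'=-5.3326 (R=-2.0000) → pose (1.9256, 1.2458, -5.3326)
step 4: θ'=-5.5826 (R=-5.0000) → pose (2.7711, 2.1621, -5.5826)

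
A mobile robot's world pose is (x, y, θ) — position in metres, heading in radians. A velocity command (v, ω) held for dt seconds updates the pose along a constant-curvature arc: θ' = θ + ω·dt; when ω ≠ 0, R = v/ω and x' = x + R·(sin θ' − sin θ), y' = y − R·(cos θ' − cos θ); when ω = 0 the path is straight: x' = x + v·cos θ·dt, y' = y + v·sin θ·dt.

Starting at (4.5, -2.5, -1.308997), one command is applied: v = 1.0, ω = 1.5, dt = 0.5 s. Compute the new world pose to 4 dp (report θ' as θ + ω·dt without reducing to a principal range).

(4.7904, -2.8926, -0.5590)

θ' = -1.3090 + 1.5·0.5 = -0.5590
R = v/ω = 1.0/1.5 = 0.6667
x' = 4.5 + 0.6667·(sin -0.5590 − sin -1.3090) = 4.7904
y' = -2.5 − 0.6667·(cos -0.5590 − cos -1.3090) = -2.8926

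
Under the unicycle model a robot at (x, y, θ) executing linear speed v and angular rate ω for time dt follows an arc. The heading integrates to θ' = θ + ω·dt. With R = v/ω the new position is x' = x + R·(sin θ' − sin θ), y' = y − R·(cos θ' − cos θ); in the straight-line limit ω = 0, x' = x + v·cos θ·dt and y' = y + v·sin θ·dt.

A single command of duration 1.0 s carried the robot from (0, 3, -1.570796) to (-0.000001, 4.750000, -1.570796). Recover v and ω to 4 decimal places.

Δθ = -1.570796 − -1.570796 = 0.000000
ω = Δθ/dt = 0.000000/1.0 = 0.0000
ω = 0 → v = (Δx·cos θ + Δy·sin θ)/dt = -1.7500

v = -1.7500, ω = 0.0000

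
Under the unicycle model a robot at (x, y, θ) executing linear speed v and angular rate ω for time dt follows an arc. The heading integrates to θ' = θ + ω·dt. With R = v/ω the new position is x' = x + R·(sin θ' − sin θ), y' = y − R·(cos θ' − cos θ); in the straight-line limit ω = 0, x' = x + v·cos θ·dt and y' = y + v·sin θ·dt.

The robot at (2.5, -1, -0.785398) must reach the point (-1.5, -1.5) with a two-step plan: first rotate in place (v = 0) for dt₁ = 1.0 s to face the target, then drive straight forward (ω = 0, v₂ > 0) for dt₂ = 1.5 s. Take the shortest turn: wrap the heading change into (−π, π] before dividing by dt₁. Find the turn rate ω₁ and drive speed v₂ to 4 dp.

ω₁ = -2.2318, v₂ = 2.6874

heading to target = atan2(-1.5−-1, -1.5−2.5) = -3.0172
Δθ = wrap(-3.0172 − -0.7854) = -2.2318; ω₁ = Δθ/dt₁ = -2.2318
distance = √((-1.5−2.5)² + (-1.5−-1)²) = 4.0311; v₂ = distance/dt₂ = 2.6874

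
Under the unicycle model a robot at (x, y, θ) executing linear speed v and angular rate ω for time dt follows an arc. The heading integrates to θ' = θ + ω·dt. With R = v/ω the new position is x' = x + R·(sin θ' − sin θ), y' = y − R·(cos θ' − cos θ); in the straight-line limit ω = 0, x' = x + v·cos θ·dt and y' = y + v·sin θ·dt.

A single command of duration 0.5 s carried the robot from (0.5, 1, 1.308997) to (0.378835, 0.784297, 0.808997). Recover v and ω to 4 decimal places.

Δθ = 0.808997 − 1.308997 = -0.500000
ω = Δθ/dt = -0.500000/0.5 = -1.0000
R = −Δy/(cos θ' − cos θ) = 0.5000
v = R·ω = 0.5000·-1.0000 = -0.5000

v = -0.5000, ω = -1.0000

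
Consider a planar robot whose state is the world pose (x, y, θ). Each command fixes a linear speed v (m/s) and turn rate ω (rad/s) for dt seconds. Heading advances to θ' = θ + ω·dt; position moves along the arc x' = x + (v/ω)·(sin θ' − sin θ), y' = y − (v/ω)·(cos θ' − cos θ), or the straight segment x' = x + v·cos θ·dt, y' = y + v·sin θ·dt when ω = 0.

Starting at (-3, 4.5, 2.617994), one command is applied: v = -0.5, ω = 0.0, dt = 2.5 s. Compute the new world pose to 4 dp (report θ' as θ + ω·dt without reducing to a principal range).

(-1.9175, 3.8750, 2.6180)

θ' = 2.6180 + 0.0·2.5 = 2.6180
ω = 0 → straight: x' = -3 + -0.5·cos(2.6180)·2.5 = -1.9175
y' = 4.5 + -0.5·sin(2.6180)·2.5 = 3.8750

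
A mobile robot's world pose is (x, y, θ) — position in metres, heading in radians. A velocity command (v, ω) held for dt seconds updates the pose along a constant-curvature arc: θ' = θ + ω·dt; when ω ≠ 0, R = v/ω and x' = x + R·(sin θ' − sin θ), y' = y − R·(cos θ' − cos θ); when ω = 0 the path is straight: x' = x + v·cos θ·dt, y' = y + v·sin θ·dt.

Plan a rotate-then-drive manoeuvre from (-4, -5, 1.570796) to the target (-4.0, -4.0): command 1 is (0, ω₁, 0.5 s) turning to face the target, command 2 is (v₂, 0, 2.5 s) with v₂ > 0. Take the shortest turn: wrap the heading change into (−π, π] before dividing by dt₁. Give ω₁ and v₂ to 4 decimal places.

ω₁ = 0.0000, v₂ = 0.4000

heading to target = atan2(-4−-5, -4−-4) = 1.5708
Δθ = wrap(1.5708 − 1.5708) = 0.0000; ω₁ = Δθ/dt₁ = 0.0000
distance = √((-4−-4)² + (-4−-5)²) = 1.0000; v₂ = distance/dt₂ = 0.4000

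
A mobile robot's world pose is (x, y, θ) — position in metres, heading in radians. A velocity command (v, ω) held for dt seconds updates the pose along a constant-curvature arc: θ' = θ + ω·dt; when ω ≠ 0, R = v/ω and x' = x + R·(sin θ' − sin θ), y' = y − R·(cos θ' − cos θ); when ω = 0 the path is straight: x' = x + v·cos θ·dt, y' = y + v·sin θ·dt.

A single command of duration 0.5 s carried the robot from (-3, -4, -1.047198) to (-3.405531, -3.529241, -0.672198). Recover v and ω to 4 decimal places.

Δθ = -0.672198 − -1.047198 = 0.375000
ω = Δθ/dt = 0.375000/0.5 = 0.7500
R = −Δy/(cos θ' − cos θ) = -1.6667
v = R·ω = -1.6667·0.7500 = -1.2500

v = -1.2500, ω = 0.7500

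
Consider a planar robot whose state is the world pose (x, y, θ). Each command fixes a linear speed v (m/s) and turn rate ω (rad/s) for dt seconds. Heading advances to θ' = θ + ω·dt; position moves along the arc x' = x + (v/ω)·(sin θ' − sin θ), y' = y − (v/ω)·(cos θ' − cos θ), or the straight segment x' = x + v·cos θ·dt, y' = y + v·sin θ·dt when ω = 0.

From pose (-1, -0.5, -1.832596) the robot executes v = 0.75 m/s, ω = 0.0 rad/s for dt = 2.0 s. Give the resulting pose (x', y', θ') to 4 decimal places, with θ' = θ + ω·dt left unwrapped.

(-1.3882, -1.9489, -1.8326)

θ' = -1.8326 + 0.0·2.0 = -1.8326
ω = 0 → straight: x' = -1 + 0.75·cos(-1.8326)·2.0 = -1.3882
y' = -0.5 + 0.75·sin(-1.8326)·2.0 = -1.9489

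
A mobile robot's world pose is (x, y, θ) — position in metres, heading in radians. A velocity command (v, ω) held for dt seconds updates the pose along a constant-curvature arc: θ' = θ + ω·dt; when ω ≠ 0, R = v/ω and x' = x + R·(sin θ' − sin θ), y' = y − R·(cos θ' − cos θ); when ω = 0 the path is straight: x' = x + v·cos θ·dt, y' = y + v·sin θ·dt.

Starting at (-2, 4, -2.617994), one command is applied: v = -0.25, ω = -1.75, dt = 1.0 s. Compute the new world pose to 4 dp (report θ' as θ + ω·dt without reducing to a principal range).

(-1.7941, 3.9245, -4.3680)

θ' = -2.6180 + -1.75·1.0 = -4.3680
R = v/ω = -0.25/-1.75 = 0.1429
x' = -2 + 0.1429·(sin -4.3680 − sin -2.6180) = -1.7941
y' = 4 − 0.1429·(cos -4.3680 − cos -2.6180) = 3.9245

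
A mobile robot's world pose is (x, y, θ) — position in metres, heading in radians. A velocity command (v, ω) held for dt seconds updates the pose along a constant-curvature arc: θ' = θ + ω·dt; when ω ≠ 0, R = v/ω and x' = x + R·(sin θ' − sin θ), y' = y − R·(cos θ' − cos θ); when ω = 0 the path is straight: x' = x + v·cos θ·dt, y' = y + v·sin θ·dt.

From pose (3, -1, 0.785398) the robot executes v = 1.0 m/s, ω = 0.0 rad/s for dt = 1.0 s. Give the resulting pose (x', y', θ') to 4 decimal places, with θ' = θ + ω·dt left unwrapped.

(3.7071, -0.2929, 0.7854)

θ' = 0.7854 + 0.0·1.0 = 0.7854
ω = 0 → straight: x' = 3 + 1.0·cos(0.7854)·1.0 = 3.7071
y' = -1 + 1.0·sin(0.7854)·1.0 = -0.2929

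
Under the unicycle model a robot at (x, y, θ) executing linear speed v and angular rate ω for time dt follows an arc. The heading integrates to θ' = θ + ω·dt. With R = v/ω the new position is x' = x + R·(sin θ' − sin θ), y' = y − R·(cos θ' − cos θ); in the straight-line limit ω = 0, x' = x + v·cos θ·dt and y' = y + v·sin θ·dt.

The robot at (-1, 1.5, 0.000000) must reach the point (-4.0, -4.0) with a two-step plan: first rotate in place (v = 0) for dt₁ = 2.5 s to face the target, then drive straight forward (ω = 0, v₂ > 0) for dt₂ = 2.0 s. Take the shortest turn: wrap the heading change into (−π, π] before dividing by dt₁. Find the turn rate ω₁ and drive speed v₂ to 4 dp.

heading to target = atan2(-4−1.5, -4−-1) = -2.0701
Δθ = wrap(-2.0701 − 0.0000) = -2.0701; ω₁ = Δθ/dt₁ = -0.8281
distance = √((-4−-1)² + (-4−1.5)²) = 6.2650; v₂ = distance/dt₂ = 3.1325

ω₁ = -0.8281, v₂ = 3.1325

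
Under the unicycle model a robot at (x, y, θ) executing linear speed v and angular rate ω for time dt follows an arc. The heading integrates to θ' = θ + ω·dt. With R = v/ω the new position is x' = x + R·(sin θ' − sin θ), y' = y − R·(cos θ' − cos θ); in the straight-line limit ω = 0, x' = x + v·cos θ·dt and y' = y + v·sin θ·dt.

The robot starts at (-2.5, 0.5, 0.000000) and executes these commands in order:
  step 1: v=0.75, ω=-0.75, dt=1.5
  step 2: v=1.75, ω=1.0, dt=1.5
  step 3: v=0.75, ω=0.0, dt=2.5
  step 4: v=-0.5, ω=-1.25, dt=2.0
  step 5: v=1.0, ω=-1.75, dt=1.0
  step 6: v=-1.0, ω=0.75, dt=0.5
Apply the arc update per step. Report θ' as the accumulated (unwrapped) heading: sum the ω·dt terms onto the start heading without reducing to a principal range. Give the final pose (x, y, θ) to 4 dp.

(1.4367, -0.0551, -3.5000)

step 1: θ'=-1.1250 (R=-1.0000) → pose (-1.5977, -0.0688, -1.1250)
step 2: θ'=0.3750 (R=1.7500) → pose (0.6222, -0.9427, 0.3750)
step 3: θ'=0.3750 (straight) → pose (2.3669, -0.2559, 0.3750)
step 4: θ'=-2.1250 (R=0.4000) → pose (1.8803, 0.3268, -2.1250)
step 5: θ'=-3.8750 (R=-0.5714) → pose (1.0119, 0.2030, -3.8750)
step 6: θ'=-3.5000 (R=-1.3333) → pose (1.4367, -0.0551, -3.5000)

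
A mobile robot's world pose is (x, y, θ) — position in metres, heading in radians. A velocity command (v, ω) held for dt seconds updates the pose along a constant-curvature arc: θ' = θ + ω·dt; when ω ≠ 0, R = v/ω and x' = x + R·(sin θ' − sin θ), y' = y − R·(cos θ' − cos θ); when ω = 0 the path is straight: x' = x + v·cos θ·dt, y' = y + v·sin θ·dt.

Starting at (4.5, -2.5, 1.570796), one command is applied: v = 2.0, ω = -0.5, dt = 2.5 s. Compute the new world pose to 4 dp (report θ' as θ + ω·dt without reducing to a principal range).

θ' = 1.5708 + -0.5·2.5 = 0.3208
R = v/ω = 2.0/-0.5 = -4.0000
x' = 4.5 + -4.0000·(sin 0.3208 − sin 1.5708) = 7.2387
y' = -2.5 − -4.0000·(cos 0.3208 − cos 1.5708) = 1.2959

(7.2387, 1.2959, 0.3208)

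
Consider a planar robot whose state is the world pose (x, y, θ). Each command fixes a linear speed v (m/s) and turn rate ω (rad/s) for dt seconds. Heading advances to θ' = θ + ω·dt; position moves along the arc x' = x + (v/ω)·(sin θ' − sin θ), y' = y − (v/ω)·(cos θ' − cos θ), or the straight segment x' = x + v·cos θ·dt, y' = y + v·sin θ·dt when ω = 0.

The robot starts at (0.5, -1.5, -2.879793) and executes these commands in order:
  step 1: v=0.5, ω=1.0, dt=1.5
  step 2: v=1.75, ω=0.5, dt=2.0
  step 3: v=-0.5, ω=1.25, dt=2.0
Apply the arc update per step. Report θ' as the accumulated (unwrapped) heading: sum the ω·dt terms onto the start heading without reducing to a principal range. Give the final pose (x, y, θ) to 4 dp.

step 1: θ'=-1.3798 (R=0.5000) → pose (0.1385, -2.0779, -1.3798)
step 2: θ'=-0.3798 (R=3.5000) → pose (2.2773, -4.6640, -0.3798)
step 3: θ'=2.1202 (R=-0.4000) → pose (1.7879, -5.2444, 2.1202)

(1.7879, -5.2444, 2.1202)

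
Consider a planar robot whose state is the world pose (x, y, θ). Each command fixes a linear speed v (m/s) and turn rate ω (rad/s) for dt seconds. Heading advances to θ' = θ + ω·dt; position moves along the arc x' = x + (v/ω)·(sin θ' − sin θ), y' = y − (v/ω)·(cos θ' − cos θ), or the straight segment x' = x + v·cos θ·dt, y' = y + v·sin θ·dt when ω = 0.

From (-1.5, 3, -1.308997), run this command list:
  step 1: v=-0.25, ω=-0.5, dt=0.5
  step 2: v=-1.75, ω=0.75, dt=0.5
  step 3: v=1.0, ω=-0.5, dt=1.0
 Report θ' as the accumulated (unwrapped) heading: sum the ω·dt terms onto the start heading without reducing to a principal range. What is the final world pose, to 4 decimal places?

step 1: θ'=-1.5590 (R=0.5000) → pose (-1.5170, 3.1235, -1.5590)
step 2: θ'=-1.1840 (R=-2.3333) → pose (-1.6892, 3.9762, -1.1840)
step 3: θ'=-1.6840 (R=-2.0000) → pose (-1.5543, 2.9958, -1.6840)

(-1.5543, 2.9958, -1.6840)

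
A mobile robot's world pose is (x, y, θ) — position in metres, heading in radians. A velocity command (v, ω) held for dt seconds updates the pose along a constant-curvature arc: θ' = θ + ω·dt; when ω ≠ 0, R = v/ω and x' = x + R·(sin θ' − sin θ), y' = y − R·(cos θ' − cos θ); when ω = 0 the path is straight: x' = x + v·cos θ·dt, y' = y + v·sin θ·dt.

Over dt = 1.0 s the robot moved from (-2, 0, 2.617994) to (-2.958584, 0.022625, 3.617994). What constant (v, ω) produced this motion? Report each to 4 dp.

Δθ = 3.617994 − 2.617994 = 1.000000
ω = Δθ/dt = 1.000000/1.0 = 1.0000
R = Δx/(sin θ' − sin θ) = 1.0000
v = R·ω = 1.0000·1.0000 = 1.0000

v = 1.0000, ω = 1.0000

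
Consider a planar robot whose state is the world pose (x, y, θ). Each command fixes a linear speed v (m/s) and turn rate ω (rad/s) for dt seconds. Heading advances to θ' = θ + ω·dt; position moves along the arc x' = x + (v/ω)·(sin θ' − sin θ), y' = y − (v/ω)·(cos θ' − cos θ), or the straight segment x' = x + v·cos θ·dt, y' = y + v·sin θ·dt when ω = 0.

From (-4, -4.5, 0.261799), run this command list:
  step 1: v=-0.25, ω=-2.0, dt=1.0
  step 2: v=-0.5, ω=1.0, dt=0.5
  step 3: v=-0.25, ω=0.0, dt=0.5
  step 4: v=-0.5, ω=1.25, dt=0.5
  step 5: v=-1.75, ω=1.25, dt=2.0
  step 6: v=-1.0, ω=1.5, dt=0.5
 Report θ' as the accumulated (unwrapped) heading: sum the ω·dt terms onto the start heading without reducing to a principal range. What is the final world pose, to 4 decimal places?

step 1: θ'=-1.7382 (R=0.1250) → pose (-4.1556, -4.3584, -1.7382)
step 2: θ'=-1.2382 (R=-0.5000) → pose (-4.1760, -4.1119, -1.2382)
step 3: θ'=-1.2382 (straight) → pose (-4.2168, -3.9937, -1.2382)
step 4: θ'=-0.6132 (R=-0.4000) → pose (-4.3647, -3.7972, -0.6132)
step 5: θ'=1.8868 (R=-1.4000) → pose (-6.5011, -5.3772, 1.8868)
step 6: θ'=2.6368 (R=-0.6667) → pose (-6.1898, -5.7535, 2.6368)

(-6.1898, -5.7535, 2.6368)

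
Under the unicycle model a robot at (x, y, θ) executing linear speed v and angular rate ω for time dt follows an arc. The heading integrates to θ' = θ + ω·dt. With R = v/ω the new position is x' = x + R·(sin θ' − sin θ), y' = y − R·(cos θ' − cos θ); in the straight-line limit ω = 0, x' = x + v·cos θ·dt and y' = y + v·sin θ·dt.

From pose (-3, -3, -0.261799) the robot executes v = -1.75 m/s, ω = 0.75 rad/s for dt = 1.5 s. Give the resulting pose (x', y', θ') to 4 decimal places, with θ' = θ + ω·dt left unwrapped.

θ' = -0.2618 + 0.75·1.5 = 0.8632
R = v/ω = -1.75/0.75 = -2.3333
x' = -3 + -2.3333·(sin 0.8632 − sin -0.2618) = -5.3771
y' = -3 − -2.3333·(cos 0.8632 − cos -0.2618) = -3.7371

(-5.3771, -3.7371, 0.8632)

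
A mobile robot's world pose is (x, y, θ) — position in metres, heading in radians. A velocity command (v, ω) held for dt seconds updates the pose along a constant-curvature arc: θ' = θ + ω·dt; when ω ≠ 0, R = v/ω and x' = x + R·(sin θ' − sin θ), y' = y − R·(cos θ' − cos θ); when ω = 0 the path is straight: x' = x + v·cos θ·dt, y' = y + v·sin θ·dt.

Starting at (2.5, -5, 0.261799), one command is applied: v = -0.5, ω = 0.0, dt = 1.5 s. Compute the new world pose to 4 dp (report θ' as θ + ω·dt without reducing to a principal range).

θ' = 0.2618 + 0.0·1.5 = 0.2618
ω = 0 → straight: x' = 2.5 + -0.5·cos(0.2618)·1.5 = 1.7756
y' = -5 + -0.5·sin(0.2618)·1.5 = -5.1941

(1.7756, -5.1941, 0.2618)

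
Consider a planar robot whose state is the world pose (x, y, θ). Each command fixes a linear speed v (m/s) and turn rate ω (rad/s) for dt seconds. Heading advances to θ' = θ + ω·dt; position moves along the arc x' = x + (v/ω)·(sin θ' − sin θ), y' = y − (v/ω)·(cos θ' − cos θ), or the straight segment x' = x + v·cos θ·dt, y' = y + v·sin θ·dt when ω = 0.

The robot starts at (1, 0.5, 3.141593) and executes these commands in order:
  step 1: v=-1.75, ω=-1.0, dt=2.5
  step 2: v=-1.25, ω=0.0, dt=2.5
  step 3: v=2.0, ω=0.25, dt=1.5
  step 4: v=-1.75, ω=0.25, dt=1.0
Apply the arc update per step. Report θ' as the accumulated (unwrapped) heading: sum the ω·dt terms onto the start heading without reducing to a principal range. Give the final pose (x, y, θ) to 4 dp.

(0.8322, -3.9103, 1.2666)

step 1: θ'=0.6416 (R=1.7500) → pose (2.0473, -2.6520, 0.6416)
step 2: θ'=0.6416 (straight) → pose (-0.4562, -4.5222, 0.6416)
step 3: θ'=1.0166 (R=8.0000) → pose (1.5585, -2.3232, 1.0166)
step 4: θ'=1.2666 (R=-7.0000) → pose (0.8322, -3.9103, 1.2666)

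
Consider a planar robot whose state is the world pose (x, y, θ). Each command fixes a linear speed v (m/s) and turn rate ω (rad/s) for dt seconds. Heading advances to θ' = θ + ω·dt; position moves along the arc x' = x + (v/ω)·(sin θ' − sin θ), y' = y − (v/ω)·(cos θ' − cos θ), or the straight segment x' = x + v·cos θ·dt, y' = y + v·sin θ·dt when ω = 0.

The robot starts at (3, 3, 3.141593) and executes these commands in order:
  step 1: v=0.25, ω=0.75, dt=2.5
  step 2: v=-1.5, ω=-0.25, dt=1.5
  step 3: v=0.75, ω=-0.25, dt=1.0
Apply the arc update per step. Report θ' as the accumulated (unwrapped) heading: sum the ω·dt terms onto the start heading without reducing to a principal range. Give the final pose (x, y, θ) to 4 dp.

(2.2760, 4.0547, 4.3916)

step 1: θ'=5.0166 (R=0.3333) → pose (2.6820, 2.5668, 5.0166)
step 2: θ'=4.6416 (R=6.0000) → pose (2.4215, 4.7884, 4.6416)
step 3: θ'=4.3916 (R=-3.0000) → pose (2.2760, 4.0547, 4.3916)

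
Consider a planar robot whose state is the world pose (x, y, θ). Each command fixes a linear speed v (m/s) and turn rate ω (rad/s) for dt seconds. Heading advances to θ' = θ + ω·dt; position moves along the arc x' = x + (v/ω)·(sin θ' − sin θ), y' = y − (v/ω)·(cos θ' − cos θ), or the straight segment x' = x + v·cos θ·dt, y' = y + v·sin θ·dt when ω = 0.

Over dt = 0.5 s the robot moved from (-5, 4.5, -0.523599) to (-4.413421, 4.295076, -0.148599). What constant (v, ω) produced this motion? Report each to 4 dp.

Δθ = -0.148599 − -0.523599 = 0.375000
ω = Δθ/dt = 0.375000/0.5 = 0.7500
R = Δx/(sin θ' − sin θ) = 1.6667
v = R·ω = 1.6667·0.7500 = 1.2500

v = 1.2500, ω = 0.7500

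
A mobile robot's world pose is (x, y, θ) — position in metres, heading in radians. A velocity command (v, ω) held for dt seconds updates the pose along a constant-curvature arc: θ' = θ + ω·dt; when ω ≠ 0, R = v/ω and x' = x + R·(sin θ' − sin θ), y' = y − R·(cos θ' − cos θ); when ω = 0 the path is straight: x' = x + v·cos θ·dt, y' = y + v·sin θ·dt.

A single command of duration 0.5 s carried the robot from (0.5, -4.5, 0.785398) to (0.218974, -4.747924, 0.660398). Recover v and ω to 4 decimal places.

Δθ = 0.660398 − 0.785398 = -0.125000
ω = Δθ/dt = -0.125000/0.5 = -0.2500
R = Δx/(sin θ' − sin θ) = 3.0000
v = R·ω = 3.0000·-0.2500 = -0.7500

v = -0.7500, ω = -0.2500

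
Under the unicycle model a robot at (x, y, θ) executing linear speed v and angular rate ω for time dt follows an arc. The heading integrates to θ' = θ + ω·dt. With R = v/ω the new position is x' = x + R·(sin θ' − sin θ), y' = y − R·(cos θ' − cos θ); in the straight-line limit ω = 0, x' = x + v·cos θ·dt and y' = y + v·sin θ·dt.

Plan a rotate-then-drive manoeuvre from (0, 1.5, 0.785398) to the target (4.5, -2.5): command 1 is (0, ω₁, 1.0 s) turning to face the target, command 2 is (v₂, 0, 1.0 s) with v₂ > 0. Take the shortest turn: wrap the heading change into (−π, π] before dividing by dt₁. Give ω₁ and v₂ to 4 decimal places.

heading to target = atan2(-2.5−1.5, 4.5−0) = -0.7266
Δθ = wrap(-0.7266 − 0.7854) = -1.5120; ω₁ = Δθ/dt₁ = -1.5120
distance = √((4.5−0)² + (-2.5−1.5)²) = 6.0208; v₂ = distance/dt₂ = 6.0208

ω₁ = -1.5120, v₂ = 6.0208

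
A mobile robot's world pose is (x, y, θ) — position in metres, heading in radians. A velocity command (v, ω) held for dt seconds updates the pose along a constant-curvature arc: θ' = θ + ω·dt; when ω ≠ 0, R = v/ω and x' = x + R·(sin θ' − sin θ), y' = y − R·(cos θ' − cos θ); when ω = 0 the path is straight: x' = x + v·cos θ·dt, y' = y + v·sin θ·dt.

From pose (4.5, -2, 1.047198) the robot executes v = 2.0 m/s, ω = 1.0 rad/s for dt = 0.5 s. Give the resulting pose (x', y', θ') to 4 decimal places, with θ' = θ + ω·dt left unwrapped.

θ' = 1.0472 + 1.0·0.5 = 1.5472
R = v/ω = 2.0/1.0 = 2.0000
x' = 4.5 + 2.0000·(sin 1.5472 − sin 1.0472) = 4.7674
y' = -2 − 2.0000·(cos 1.5472 − cos 1.0472) = -1.0472

(4.7674, -1.0472, 1.5472)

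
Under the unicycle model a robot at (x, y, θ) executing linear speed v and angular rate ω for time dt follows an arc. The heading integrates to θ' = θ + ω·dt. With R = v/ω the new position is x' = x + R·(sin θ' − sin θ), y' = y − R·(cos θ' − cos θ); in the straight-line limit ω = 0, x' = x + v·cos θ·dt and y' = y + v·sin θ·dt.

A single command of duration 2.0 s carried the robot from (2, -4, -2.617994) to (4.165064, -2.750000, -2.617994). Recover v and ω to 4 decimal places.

v = -1.2500, ω = 0.0000

Δθ = -2.617994 − -2.617994 = 0.000000
ω = Δθ/dt = 0.000000/2.0 = 0.0000
ω = 0 → v = (Δx·cos θ + Δy·sin θ)/dt = -1.2500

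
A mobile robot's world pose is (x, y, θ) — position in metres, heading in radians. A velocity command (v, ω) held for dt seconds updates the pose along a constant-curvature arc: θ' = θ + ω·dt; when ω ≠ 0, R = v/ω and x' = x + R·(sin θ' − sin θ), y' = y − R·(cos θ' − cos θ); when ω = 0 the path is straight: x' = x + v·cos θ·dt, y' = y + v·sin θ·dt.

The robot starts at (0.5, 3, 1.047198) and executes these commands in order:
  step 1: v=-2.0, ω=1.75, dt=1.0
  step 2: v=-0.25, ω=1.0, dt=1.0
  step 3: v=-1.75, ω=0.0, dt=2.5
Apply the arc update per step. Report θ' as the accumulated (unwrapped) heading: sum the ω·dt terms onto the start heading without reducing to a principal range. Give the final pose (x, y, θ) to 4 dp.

(4.8087, 4.0571, 3.7972)

step 1: θ'=2.7972 (R=-1.1429) → pose (1.1039, 1.3528, 2.7972)
step 2: θ'=3.7972 (R=-0.2500) → pose (1.3407, 1.3900, 3.7972)
step 3: θ'=3.7972 (straight) → pose (4.8087, 4.0571, 3.7972)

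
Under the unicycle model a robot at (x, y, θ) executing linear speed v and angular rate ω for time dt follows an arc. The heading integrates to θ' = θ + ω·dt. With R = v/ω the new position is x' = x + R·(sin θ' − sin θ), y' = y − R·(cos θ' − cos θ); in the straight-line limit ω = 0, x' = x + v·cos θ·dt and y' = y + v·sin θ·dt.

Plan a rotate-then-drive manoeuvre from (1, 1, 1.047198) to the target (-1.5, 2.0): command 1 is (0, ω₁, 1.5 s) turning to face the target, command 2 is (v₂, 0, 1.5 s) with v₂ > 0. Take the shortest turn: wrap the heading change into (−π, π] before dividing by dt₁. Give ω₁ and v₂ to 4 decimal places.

ω₁ = 1.1426, v₂ = 1.7951

heading to target = atan2(2−1, -1.5−1) = 2.7611
Δθ = wrap(2.7611 − 1.0472) = 1.7139; ω₁ = Δθ/dt₁ = 1.1426
distance = √((-1.5−1)² + (2−1)²) = 2.6926; v₂ = distance/dt₂ = 1.7951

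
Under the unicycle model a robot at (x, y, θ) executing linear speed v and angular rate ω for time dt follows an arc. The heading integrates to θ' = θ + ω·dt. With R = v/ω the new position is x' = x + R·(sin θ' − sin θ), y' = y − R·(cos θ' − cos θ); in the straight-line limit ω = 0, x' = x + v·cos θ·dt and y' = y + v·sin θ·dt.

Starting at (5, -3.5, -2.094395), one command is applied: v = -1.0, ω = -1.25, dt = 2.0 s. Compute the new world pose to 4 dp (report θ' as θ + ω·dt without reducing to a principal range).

θ' = -2.0944 + -1.25·2.0 = -4.5944
R = v/ω = -1.0/-1.25 = 0.8000
x' = 5 + 0.8000·(sin -4.5944 − sin -2.0944) = 6.4873
y' = -3.5 − 0.8000·(cos -4.5944 − cos -2.0944) = -3.8058

(6.4873, -3.8058, -4.5944)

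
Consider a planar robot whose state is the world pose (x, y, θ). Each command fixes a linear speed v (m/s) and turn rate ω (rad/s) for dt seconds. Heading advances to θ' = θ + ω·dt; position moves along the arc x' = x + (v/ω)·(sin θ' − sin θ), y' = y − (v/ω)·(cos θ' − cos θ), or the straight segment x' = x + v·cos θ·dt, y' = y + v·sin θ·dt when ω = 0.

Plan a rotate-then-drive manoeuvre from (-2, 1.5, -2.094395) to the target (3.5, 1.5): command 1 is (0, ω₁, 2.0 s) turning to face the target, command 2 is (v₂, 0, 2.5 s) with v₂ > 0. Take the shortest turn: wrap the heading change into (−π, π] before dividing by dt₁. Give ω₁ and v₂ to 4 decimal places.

heading to target = atan2(1.5−1.5, 3.5−-2) = 0.0000
Δθ = wrap(0.0000 − -2.0944) = 2.0944; ω₁ = Δθ/dt₁ = 1.0472
distance = √((3.5−-2)² + (1.5−1.5)²) = 5.5000; v₂ = distance/dt₂ = 2.2000

ω₁ = 1.0472, v₂ = 2.2000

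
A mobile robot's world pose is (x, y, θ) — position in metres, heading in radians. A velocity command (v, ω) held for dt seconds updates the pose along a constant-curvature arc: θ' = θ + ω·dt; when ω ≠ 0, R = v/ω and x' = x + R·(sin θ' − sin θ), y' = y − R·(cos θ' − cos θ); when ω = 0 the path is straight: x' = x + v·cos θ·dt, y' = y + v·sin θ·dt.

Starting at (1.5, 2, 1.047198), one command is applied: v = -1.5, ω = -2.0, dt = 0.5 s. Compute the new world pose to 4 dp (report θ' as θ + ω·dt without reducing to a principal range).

(0.8859, 1.6258, 0.0472)

θ' = 1.0472 + -2.0·0.5 = 0.0472
R = v/ω = -1.5/-2.0 = 0.7500
x' = 1.5 + 0.7500·(sin 0.0472 − sin 1.0472) = 0.8859
y' = 2 − 0.7500·(cos 0.0472 − cos 1.0472) = 1.6258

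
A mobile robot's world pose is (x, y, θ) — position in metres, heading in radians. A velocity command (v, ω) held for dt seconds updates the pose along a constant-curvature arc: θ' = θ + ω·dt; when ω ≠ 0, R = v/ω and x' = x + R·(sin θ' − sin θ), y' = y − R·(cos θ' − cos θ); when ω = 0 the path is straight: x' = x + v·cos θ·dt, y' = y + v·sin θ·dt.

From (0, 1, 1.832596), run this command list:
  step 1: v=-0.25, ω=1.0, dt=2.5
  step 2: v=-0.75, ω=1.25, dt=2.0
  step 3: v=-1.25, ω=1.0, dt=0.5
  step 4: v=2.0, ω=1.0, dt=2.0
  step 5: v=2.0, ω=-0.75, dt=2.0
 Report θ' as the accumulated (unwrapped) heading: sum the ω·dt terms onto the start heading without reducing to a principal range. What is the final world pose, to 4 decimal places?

step 1: θ'=4.3326 (R=-0.2500) → pose (0.4737, 0.9720, 4.3326)
step 2: θ'=6.8326 (R=-0.6000) → pose (-0.3969, 1.7062, 6.8326)
step 3: θ'=7.3326 (R=-1.2500) → pose (-0.8281, 1.2627, 7.3326)
step 4: θ'=9.3326 (R=2.0000) → pose (-2.3782, 4.2504, 9.3326)
step 5: θ'=7.8326 (R=-2.6667) → pose (-4.7988, 6.9628, 7.8326)

(-4.7988, 6.9628, 7.8326)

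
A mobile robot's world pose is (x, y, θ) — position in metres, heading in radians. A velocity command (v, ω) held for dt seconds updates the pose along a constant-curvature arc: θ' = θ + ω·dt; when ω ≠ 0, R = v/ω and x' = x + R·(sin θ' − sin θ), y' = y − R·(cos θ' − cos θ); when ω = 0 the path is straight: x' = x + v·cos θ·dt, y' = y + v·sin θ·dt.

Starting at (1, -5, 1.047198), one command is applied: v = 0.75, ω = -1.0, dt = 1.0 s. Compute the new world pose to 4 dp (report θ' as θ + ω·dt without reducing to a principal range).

θ' = 1.0472 + -1.0·1.0 = 0.0472
R = v/ω = 0.75/-1.0 = -0.7500
x' = 1 + -0.7500·(sin 0.0472 − sin 1.0472) = 1.6141
y' = -5 − -0.7500·(cos 0.0472 − cos 1.0472) = -4.6258

(1.6141, -4.6258, 0.0472)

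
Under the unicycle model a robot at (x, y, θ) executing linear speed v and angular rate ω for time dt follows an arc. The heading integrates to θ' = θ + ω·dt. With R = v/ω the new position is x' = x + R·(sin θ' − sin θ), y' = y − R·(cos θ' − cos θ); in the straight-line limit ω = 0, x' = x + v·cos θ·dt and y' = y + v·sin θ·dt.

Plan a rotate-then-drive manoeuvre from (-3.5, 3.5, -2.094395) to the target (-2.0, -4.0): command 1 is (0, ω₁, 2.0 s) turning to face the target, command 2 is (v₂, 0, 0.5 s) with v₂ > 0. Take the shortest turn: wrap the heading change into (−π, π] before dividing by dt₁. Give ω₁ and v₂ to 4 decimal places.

heading to target = atan2(-4−3.5, -2−-3.5) = -1.3734
Δθ = wrap(-1.3734 − -2.0944) = 0.7210; ω₁ = Δθ/dt₁ = 0.3605
distance = √((-2−-3.5)² + (-4−3.5)²) = 7.6485; v₂ = distance/dt₂ = 15.2971

ω₁ = 0.3605, v₂ = 15.2971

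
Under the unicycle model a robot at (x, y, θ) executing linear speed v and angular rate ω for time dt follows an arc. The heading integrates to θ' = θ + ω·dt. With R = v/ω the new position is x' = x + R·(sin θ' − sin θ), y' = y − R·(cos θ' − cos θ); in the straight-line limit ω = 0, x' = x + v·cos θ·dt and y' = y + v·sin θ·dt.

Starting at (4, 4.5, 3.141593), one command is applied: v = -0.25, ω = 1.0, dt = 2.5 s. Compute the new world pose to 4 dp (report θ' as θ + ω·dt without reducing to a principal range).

θ' = 3.1416 + 1.0·2.5 = 5.6416
R = v/ω = -0.25/1.0 = -0.2500
x' = 4 + -0.2500·(sin 5.6416 − sin 3.1416) = 4.1496
y' = 4.5 − -0.2500·(cos 5.6416 − cos 3.1416) = 4.9503

(4.1496, 4.9503, 5.6416)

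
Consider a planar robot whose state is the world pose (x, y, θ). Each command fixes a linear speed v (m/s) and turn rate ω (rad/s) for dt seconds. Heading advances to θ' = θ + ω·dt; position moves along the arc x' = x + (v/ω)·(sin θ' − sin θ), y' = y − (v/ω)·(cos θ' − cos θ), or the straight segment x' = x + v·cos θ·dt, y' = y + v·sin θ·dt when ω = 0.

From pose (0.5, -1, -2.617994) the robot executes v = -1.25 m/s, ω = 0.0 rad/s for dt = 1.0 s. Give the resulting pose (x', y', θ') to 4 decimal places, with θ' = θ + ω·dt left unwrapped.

(1.5825, -0.3750, -2.6180)

θ' = -2.6180 + 0.0·1.0 = -2.6180
ω = 0 → straight: x' = 0.5 + -1.25·cos(-2.6180)·1.0 = 1.5825
y' = -1 + -1.25·sin(-2.6180)·1.0 = -0.3750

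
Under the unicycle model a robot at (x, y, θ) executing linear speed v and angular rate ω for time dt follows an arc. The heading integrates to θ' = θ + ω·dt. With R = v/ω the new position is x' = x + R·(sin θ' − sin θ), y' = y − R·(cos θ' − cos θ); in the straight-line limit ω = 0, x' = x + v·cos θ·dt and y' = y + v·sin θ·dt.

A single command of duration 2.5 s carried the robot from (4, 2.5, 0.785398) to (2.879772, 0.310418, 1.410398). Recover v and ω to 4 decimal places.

v = -1.0000, ω = 0.2500

Δθ = 1.410398 − 0.785398 = 0.625000
ω = Δθ/dt = 0.625000/2.5 = 0.2500
R = −Δy/(cos θ' − cos θ) = -4.0000
v = R·ω = -4.0000·0.2500 = -1.0000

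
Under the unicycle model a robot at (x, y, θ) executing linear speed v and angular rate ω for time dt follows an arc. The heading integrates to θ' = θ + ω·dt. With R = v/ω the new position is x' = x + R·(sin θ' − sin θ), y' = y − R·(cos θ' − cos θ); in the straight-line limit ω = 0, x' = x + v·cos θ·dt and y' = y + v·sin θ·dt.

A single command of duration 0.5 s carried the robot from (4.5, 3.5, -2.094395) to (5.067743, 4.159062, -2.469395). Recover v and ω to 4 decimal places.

Δθ = -2.469395 − -2.094395 = -0.375000
ω = Δθ/dt = -0.375000/0.5 = -0.7500
R = −Δy/(cos θ' − cos θ) = 2.3333
v = R·ω = 2.3333·-0.7500 = -1.7500

v = -1.7500, ω = -0.7500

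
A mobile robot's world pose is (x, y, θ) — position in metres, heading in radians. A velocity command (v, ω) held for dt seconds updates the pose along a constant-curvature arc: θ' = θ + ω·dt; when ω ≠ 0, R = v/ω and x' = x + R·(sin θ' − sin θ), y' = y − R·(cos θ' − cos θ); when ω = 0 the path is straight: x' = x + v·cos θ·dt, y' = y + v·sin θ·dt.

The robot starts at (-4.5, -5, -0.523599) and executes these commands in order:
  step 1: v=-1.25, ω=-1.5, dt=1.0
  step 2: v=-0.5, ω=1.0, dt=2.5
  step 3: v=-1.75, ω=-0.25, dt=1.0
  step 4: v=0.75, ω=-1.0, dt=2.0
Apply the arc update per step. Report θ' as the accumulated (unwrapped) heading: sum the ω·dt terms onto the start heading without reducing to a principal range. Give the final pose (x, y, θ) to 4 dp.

step 1: θ'=-2.0236 (R=0.8333) → pose (-4.8327, -3.9137, -2.0236)
step 2: θ'=0.4764 (R=-0.5000) → pose (-5.5116, -3.2507, 0.4764)
step 3: θ'=0.2264 (R=7.0000) → pose (-7.1504, -3.8515, 0.2264)
step 4: θ'=-1.7736 (R=-0.7500) → pose (-6.2474, -4.7334, -1.7736)

(-6.2474, -4.7334, -1.7736)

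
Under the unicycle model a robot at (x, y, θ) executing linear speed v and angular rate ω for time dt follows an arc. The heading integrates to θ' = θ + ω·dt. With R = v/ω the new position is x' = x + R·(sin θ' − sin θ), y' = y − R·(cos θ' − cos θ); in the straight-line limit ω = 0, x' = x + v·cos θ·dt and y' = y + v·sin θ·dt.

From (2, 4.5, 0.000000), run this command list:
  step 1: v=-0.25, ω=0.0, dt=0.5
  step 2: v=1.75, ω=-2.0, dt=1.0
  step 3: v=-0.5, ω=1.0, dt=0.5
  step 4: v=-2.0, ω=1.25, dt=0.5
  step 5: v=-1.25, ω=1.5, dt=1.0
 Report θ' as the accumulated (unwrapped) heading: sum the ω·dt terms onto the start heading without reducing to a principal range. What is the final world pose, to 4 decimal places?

step 1: θ'=0.0000 (straight) → pose (1.8750, 4.5000, 0.0000)
step 2: θ'=-2.0000 (R=-0.8750) → pose (2.6706, 3.2609, -2.0000)
step 3: θ'=-1.5000 (R=-0.5000) → pose (2.7147, 3.5043, -1.5000)
step 4: θ'=-0.8750 (R=-1.6000) → pose (2.3468, 4.4167, -0.8750)
step 5: θ'=0.6250 (R=-0.8333) → pose (1.2196, 4.5584, 0.6250)

(1.2196, 4.5584, 0.6250)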